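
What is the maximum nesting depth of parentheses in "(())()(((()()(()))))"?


Input: "(())()(((()()(()))))"
Tracking depth:
  Position 0 '(': depth becomes 1
  Position 1 '(': depth becomes 2
  Position 2 ')': depth becomes 1
  Position 3 ')': depth becomes 0
  Position 4 '(': depth becomes 1
  Position 5 ')': depth becomes 0
  Position 6 '(': depth becomes 1
  Position 7 '(': depth becomes 2
  Position 8 '(': depth becomes 3
  Position 9 '(': depth becomes 4
  Position 10 ')': depth becomes 3
  Position 11 '(': depth becomes 4
  Position 12 ')': depth becomes 3
  Position 13 '(': depth becomes 4
  Position 14 '(': depth becomes 5
  Position 15 ')': depth becomes 4
  Position 16 ')': depth becomes 3
  Position 17 ')': depth becomes 2
  Position 18 ')': depth becomes 1
  Position 19 ')': depth becomes 0
Maximum depth reached: 5

5


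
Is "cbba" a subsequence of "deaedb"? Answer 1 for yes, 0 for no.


Check if "cbba" is a subsequence of "deaedb"
Greedy scan:
  Position 0 ('d'): no match needed
  Position 1 ('e'): no match needed
  Position 2 ('a'): no match needed
  Position 3 ('e'): no match needed
  Position 4 ('d'): no match needed
  Position 5 ('b'): no match needed
Only matched 0/4 characters => not a subsequence

0


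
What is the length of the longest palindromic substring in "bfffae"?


Input: "bfffae"
Checking substrings for palindromes:
  [1:4] "fff" (len 3) => palindrome
  [1:3] "ff" (len 2) => palindrome
  [2:4] "ff" (len 2) => palindrome
Longest palindromic substring: "fff" with length 3

3


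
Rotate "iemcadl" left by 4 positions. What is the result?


Input: "iemcadl", rotate left by 4
First 4 characters: "iemc"
Remaining characters: "adl"
Concatenate remaining + first: "adl" + "iemc" = "adliemc"

adliemc


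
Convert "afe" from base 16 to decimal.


Input: "afe" in base 16
Positional expansion:
  Digit 'a' (value 10) x 16^2 = 2560
  Digit 'f' (value 15) x 16^1 = 240
  Digit 'e' (value 14) x 16^0 = 14
Sum = 2814

2814


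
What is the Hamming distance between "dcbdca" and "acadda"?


Comparing "dcbdca" and "acadda" position by position:
  Position 0: 'd' vs 'a' => differ
  Position 1: 'c' vs 'c' => same
  Position 2: 'b' vs 'a' => differ
  Position 3: 'd' vs 'd' => same
  Position 4: 'c' vs 'd' => differ
  Position 5: 'a' vs 'a' => same
Total differences (Hamming distance): 3

3


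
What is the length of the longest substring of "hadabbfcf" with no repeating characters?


Input: "hadabbfcf"
Sliding window (track last position of each char):
  Position 0 ('h'): window [0,0] length 1 -- new best
  Position 1 ('a'): window [0,1] length 2 -- new best
  Position 2 ('d'): window [0,2] length 3 -- new best
  Position 3 ('a'): repeat (last at 1), move window start to 2
  Position 3 ('a'): window [2,3] length 2
  Position 4 ('b'): window [2,4] length 3
  Position 5 ('b'): repeat (last at 4), move window start to 5
  Position 5 ('b'): window [5,5] length 1
  Position 6 ('f'): window [5,6] length 2
  Position 7 ('c'): window [5,7] length 3
  Position 8 ('f'): repeat (last at 6), move window start to 7
  Position 8 ('f'): window [7,8] length 2
Longest substring with no repeats: "had" with length 3

3


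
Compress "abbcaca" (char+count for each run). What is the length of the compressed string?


Input: abbcaca
Runs:
  'a' x 1 => "a1"
  'b' x 2 => "b2"
  'c' x 1 => "c1"
  'a' x 1 => "a1"
  'c' x 1 => "c1"
  'a' x 1 => "a1"
Compressed: "a1b2c1a1c1a1"
Compressed length: 12

12


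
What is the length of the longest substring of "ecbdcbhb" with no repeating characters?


Input: "ecbdcbhb"
Sliding window (track last position of each char):
  Position 0 ('e'): window [0,0] length 1 -- new best
  Position 1 ('c'): window [0,1] length 2 -- new best
  Position 2 ('b'): window [0,2] length 3 -- new best
  Position 3 ('d'): window [0,3] length 4 -- new best
  Position 4 ('c'): repeat (last at 1), move window start to 2
  Position 4 ('c'): window [2,4] length 3
  Position 5 ('b'): repeat (last at 2), move window start to 3
  Position 5 ('b'): window [3,5] length 3
  Position 6 ('h'): window [3,6] length 4
  Position 7 ('b'): repeat (last at 5), move window start to 6
  Position 7 ('b'): window [6,7] length 2
Longest substring with no repeats: "ecbd" with length 4

4


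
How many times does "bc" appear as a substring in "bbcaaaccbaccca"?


Searching for "bc" in "bbcaaaccbaccca"
Scanning each position:
  Position 0: "bb" => no
  Position 1: "bc" => MATCH
  Position 2: "ca" => no
  Position 3: "aa" => no
  Position 4: "aa" => no
  Position 5: "ac" => no
  Position 6: "cc" => no
  Position 7: "cb" => no
  Position 8: "ba" => no
  Position 9: "ac" => no
  Position 10: "cc" => no
  Position 11: "cc" => no
  Position 12: "ca" => no
Total occurrences: 1

1


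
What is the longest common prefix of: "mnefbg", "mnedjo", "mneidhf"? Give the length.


Words: mnefbg, mnedjo, mneidhf
  Position 0: all 'm' => match
  Position 1: all 'n' => match
  Position 2: all 'e' => match
  Position 3: ('f', 'd', 'i') => mismatch, stop
LCP = "mne" (length 3)

3


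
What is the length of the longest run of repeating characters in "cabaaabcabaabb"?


Input: "cabaaabcabaabb"
Scanning for longest run:
  Position 1 ('a'): new char, reset run to 1
  Position 2 ('b'): new char, reset run to 1
  Position 3 ('a'): new char, reset run to 1
  Position 4 ('a'): continues run of 'a', length=2
  Position 5 ('a'): continues run of 'a', length=3
  Position 6 ('b'): new char, reset run to 1
  Position 7 ('c'): new char, reset run to 1
  Position 8 ('a'): new char, reset run to 1
  Position 9 ('b'): new char, reset run to 1
  Position 10 ('a'): new char, reset run to 1
  Position 11 ('a'): continues run of 'a', length=2
  Position 12 ('b'): new char, reset run to 1
  Position 13 ('b'): continues run of 'b', length=2
Longest run: 'a' with length 3

3


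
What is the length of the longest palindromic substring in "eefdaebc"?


Input: "eefdaebc"
Checking substrings for palindromes:
  [0:2] "ee" (len 2) => palindrome
Longest palindromic substring: "ee" with length 2

2


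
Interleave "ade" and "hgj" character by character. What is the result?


Interleaving "ade" and "hgj":
  Position 0: 'a' from first, 'h' from second => "ah"
  Position 1: 'd' from first, 'g' from second => "dg"
  Position 2: 'e' from first, 'j' from second => "ej"
Result: ahdgej

ahdgej


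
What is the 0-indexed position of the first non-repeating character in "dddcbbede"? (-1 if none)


Input: dddcbbede
Character frequencies:
  'b': 2
  'c': 1
  'd': 4
  'e': 2
Scanning left to right for freq == 1:
  Position 0 ('d'): freq=4, skip
  Position 1 ('d'): freq=4, skip
  Position 2 ('d'): freq=4, skip
  Position 3 ('c'): unique! => answer = 3

3


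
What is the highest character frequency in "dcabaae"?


Input: dcabaae
Character counts:
  'a': 3
  'b': 1
  'c': 1
  'd': 1
  'e': 1
Maximum frequency: 3

3


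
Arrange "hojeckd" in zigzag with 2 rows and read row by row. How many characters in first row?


Zigzag "hojeckd" into 2 rows:
Placing characters:
  'h' => row 0
  'o' => row 1
  'j' => row 0
  'e' => row 1
  'c' => row 0
  'k' => row 1
  'd' => row 0
Rows:
  Row 0: "hjcd"
  Row 1: "oek"
First row length: 4

4


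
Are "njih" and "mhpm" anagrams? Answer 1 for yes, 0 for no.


Strings: "njih", "mhpm"
Sorted first:  hijn
Sorted second: hmmp
Differ at position 1: 'i' vs 'm' => not anagrams

0


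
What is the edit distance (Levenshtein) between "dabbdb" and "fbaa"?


Computing edit distance: "dabbdb" -> "fbaa"
DP table:
           f    b    a    a
      0    1    2    3    4
  d   1    1    2    3    4
  a   2    2    2    2    3
  b   3    3    2    3    3
  b   4    4    3    3    4
  d   5    5    4    4    4
  b   6    6    5    5    5
Edit distance = dp[6][4] = 5

5


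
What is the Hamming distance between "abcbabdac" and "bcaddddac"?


Comparing "abcbabdac" and "bcaddddac" position by position:
  Position 0: 'a' vs 'b' => differ
  Position 1: 'b' vs 'c' => differ
  Position 2: 'c' vs 'a' => differ
  Position 3: 'b' vs 'd' => differ
  Position 4: 'a' vs 'd' => differ
  Position 5: 'b' vs 'd' => differ
  Position 6: 'd' vs 'd' => same
  Position 7: 'a' vs 'a' => same
  Position 8: 'c' vs 'c' => same
Total differences (Hamming distance): 6

6


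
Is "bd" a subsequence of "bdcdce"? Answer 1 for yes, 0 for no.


Check if "bd" is a subsequence of "bdcdce"
Greedy scan:
  Position 0 ('b'): matches sub[0] = 'b'
  Position 1 ('d'): matches sub[1] = 'd'
  Position 2 ('c'): no match needed
  Position 3 ('d'): no match needed
  Position 4 ('c'): no match needed
  Position 5 ('e'): no match needed
All 2 characters matched => is a subsequence

1


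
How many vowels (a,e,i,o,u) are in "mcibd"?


Input: mcibd
Checking each character:
  'm' at position 0: consonant
  'c' at position 1: consonant
  'i' at position 2: vowel (running total: 1)
  'b' at position 3: consonant
  'd' at position 4: consonant
Total vowels: 1

1


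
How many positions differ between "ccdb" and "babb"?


Comparing "ccdb" and "babb" position by position:
  Position 0: 'c' vs 'b' => DIFFER
  Position 1: 'c' vs 'a' => DIFFER
  Position 2: 'd' vs 'b' => DIFFER
  Position 3: 'b' vs 'b' => same
Positions that differ: 3

3


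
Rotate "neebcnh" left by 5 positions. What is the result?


Input: "neebcnh", rotate left by 5
First 5 characters: "neebc"
Remaining characters: "nh"
Concatenate remaining + first: "nh" + "neebc" = "nhneebc"

nhneebc


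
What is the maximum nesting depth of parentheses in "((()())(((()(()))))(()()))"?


Input: "((()())(((()(()))))(()()))"
Tracking depth:
  Position 0 '(': depth becomes 1
  Position 1 '(': depth becomes 2
  Position 2 '(': depth becomes 3
  Position 3 ')': depth becomes 2
  Position 4 '(': depth becomes 3
  Position 5 ')': depth becomes 2
  Position 6 ')': depth becomes 1
  Position 7 '(': depth becomes 2
  Position 8 '(': depth becomes 3
  Position 9 '(': depth becomes 4
  Position 10 '(': depth becomes 5
  Position 11 ')': depth becomes 4
  Position 12 '(': depth becomes 5
  Position 13 '(': depth becomes 6
  Position 14 ')': depth becomes 5
  Position 15 ')': depth becomes 4
  Position 16 ')': depth becomes 3
  Position 17 ')': depth becomes 2
  Position 18 ')': depth becomes 1
  Position 19 '(': depth becomes 2
  Position 20 '(': depth becomes 3
  Position 21 ')': depth becomes 2
  Position 22 '(': depth becomes 3
  Position 23 ')': depth becomes 2
  Position 24 ')': depth becomes 1
  Position 25 ')': depth becomes 0
Maximum depth reached: 6

6


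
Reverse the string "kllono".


Input: kllono
Reading characters right to left:
  Position 5: 'o'
  Position 4: 'n'
  Position 3: 'o'
  Position 2: 'l'
  Position 1: 'l'
  Position 0: 'k'
Reversed: onollk

onollk


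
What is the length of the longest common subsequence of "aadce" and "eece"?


LCS of "aadce" and "eece"
DP table:
           e    e    c    e
      0    0    0    0    0
  a   0    0    0    0    0
  a   0    0    0    0    0
  d   0    0    0    0    0
  c   0    0    0    1    1
  e   0    1    1    1    2
LCS length = dp[5][4] = 2

2


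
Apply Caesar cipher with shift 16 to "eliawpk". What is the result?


Caesar cipher: shift "eliawpk" by 16
  'e' (pos 4) + 16 = pos 20 = 'u'
  'l' (pos 11) + 16 = pos 1 = 'b'
  'i' (pos 8) + 16 = pos 24 = 'y'
  'a' (pos 0) + 16 = pos 16 = 'q'
  'w' (pos 22) + 16 = pos 12 = 'm'
  'p' (pos 15) + 16 = pos 5 = 'f'
  'k' (pos 10) + 16 = pos 0 = 'a'
Result: ubyqmfa

ubyqmfa


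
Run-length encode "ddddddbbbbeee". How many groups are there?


Input: ddddddbbbbeee
Scanning for consecutive runs:
  Group 1: 'd' x 6 (positions 0-5)
  Group 2: 'b' x 4 (positions 6-9)
  Group 3: 'e' x 3 (positions 10-12)
Total groups: 3

3


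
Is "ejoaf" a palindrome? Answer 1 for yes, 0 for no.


Input: ejoaf
Reversed: faoje
  Compare pos 0 ('e') with pos 4 ('f'): MISMATCH
  Compare pos 1 ('j') with pos 3 ('a'): MISMATCH
Result: not a palindrome

0


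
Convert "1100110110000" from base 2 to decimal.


Input: "1100110110000" in base 2
Positional expansion:
  Digit '1' (value 1) x 2^12 = 4096
  Digit '1' (value 1) x 2^11 = 2048
  Digit '0' (value 0) x 2^10 = 0
  Digit '0' (value 0) x 2^9 = 0
  Digit '1' (value 1) x 2^8 = 256
  Digit '1' (value 1) x 2^7 = 128
  Digit '0' (value 0) x 2^6 = 0
  Digit '1' (value 1) x 2^5 = 32
  Digit '1' (value 1) x 2^4 = 16
  Digit '0' (value 0) x 2^3 = 0
  Digit '0' (value 0) x 2^2 = 0
  Digit '0' (value 0) x 2^1 = 0
  Digit '0' (value 0) x 2^0 = 0
Sum = 6576

6576


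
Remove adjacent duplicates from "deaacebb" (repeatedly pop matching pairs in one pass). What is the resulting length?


Input: deaacebb
Stack-based adjacent duplicate removal:
  Read 'd': push. Stack: d
  Read 'e': push. Stack: de
  Read 'a': push. Stack: dea
  Read 'a': matches stack top 'a' => pop. Stack: de
  Read 'c': push. Stack: dec
  Read 'e': push. Stack: dece
  Read 'b': push. Stack: deceb
  Read 'b': matches stack top 'b' => pop. Stack: dece
Final stack: "dece" (length 4)

4


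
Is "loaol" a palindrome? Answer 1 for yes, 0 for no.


Input: loaol
Reversed: loaol
  Compare pos 0 ('l') with pos 4 ('l'): match
  Compare pos 1 ('o') with pos 3 ('o'): match
Result: palindrome

1


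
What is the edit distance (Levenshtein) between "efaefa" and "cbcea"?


Computing edit distance: "efaefa" -> "cbcea"
DP table:
           c    b    c    e    a
      0    1    2    3    4    5
  e   1    1    2    3    3    4
  f   2    2    2    3    4    4
  a   3    3    3    3    4    4
  e   4    4    4    4    3    4
  f   5    5    5    5    4    4
  a   6    6    6    6    5    4
Edit distance = dp[6][5] = 4

4


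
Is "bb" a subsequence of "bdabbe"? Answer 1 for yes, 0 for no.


Check if "bb" is a subsequence of "bdabbe"
Greedy scan:
  Position 0 ('b'): matches sub[0] = 'b'
  Position 1 ('d'): no match needed
  Position 2 ('a'): no match needed
  Position 3 ('b'): matches sub[1] = 'b'
  Position 4 ('b'): no match needed
  Position 5 ('e'): no match needed
All 2 characters matched => is a subsequence

1


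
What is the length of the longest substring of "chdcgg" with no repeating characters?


Input: "chdcgg"
Sliding window (track last position of each char):
  Position 0 ('c'): window [0,0] length 1 -- new best
  Position 1 ('h'): window [0,1] length 2 -- new best
  Position 2 ('d'): window [0,2] length 3 -- new best
  Position 3 ('c'): repeat (last at 0), move window start to 1
  Position 3 ('c'): window [1,3] length 3
  Position 4 ('g'): window [1,4] length 4 -- new best
  Position 5 ('g'): repeat (last at 4), move window start to 5
  Position 5 ('g'): window [5,5] length 1
Longest substring with no repeats: "hdcg" with length 4

4


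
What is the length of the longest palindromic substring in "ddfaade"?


Input: "ddfaade"
Checking substrings for palindromes:
  [0:2] "dd" (len 2) => palindrome
  [3:5] "aa" (len 2) => palindrome
Longest palindromic substring: "dd" with length 2

2


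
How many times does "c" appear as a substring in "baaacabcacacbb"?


Searching for "c" in "baaacabcacacbb"
Scanning each position:
  Position 0: "b" => no
  Position 1: "a" => no
  Position 2: "a" => no
  Position 3: "a" => no
  Position 4: "c" => MATCH
  Position 5: "a" => no
  Position 6: "b" => no
  Position 7: "c" => MATCH
  Position 8: "a" => no
  Position 9: "c" => MATCH
  Position 10: "a" => no
  Position 11: "c" => MATCH
  Position 12: "b" => no
  Position 13: "b" => no
Total occurrences: 4

4


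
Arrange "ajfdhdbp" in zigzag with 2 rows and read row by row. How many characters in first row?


Zigzag "ajfdhdbp" into 2 rows:
Placing characters:
  'a' => row 0
  'j' => row 1
  'f' => row 0
  'd' => row 1
  'h' => row 0
  'd' => row 1
  'b' => row 0
  'p' => row 1
Rows:
  Row 0: "afhb"
  Row 1: "jddp"
First row length: 4

4


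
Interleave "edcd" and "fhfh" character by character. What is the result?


Interleaving "edcd" and "fhfh":
  Position 0: 'e' from first, 'f' from second => "ef"
  Position 1: 'd' from first, 'h' from second => "dh"
  Position 2: 'c' from first, 'f' from second => "cf"
  Position 3: 'd' from first, 'h' from second => "dh"
Result: efdhcfdh

efdhcfdh


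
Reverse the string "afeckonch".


Input: afeckonch
Reading characters right to left:
  Position 8: 'h'
  Position 7: 'c'
  Position 6: 'n'
  Position 5: 'o'
  Position 4: 'k'
  Position 3: 'c'
  Position 2: 'e'
  Position 1: 'f'
  Position 0: 'a'
Reversed: hcnokcefa

hcnokcefa


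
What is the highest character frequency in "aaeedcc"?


Input: aaeedcc
Character counts:
  'a': 2
  'c': 2
  'd': 1
  'e': 2
Maximum frequency: 2

2


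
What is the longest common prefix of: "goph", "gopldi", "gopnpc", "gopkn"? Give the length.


Words: goph, gopldi, gopnpc, gopkn
  Position 0: all 'g' => match
  Position 1: all 'o' => match
  Position 2: all 'p' => match
  Position 3: ('h', 'l', 'n', 'k') => mismatch, stop
LCP = "gop" (length 3)

3


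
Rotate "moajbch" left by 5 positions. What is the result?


Input: "moajbch", rotate left by 5
First 5 characters: "moajb"
Remaining characters: "ch"
Concatenate remaining + first: "ch" + "moajb" = "chmoajb"

chmoajb


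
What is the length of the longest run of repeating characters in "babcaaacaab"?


Input: "babcaaacaab"
Scanning for longest run:
  Position 1 ('a'): new char, reset run to 1
  Position 2 ('b'): new char, reset run to 1
  Position 3 ('c'): new char, reset run to 1
  Position 4 ('a'): new char, reset run to 1
  Position 5 ('a'): continues run of 'a', length=2
  Position 6 ('a'): continues run of 'a', length=3
  Position 7 ('c'): new char, reset run to 1
  Position 8 ('a'): new char, reset run to 1
  Position 9 ('a'): continues run of 'a', length=2
  Position 10 ('b'): new char, reset run to 1
Longest run: 'a' with length 3

3


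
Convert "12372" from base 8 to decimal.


Input: "12372" in base 8
Positional expansion:
  Digit '1' (value 1) x 8^4 = 4096
  Digit '2' (value 2) x 8^3 = 1024
  Digit '3' (value 3) x 8^2 = 192
  Digit '7' (value 7) x 8^1 = 56
  Digit '2' (value 2) x 8^0 = 2
Sum = 5370

5370


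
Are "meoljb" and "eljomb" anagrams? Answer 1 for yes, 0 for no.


Strings: "meoljb", "eljomb"
Sorted first:  bejlmo
Sorted second: bejlmo
Sorted forms match => anagrams

1


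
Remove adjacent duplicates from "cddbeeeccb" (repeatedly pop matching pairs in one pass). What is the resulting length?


Input: cddbeeeccb
Stack-based adjacent duplicate removal:
  Read 'c': push. Stack: c
  Read 'd': push. Stack: cd
  Read 'd': matches stack top 'd' => pop. Stack: c
  Read 'b': push. Stack: cb
  Read 'e': push. Stack: cbe
  Read 'e': matches stack top 'e' => pop. Stack: cb
  Read 'e': push. Stack: cbe
  Read 'c': push. Stack: cbec
  Read 'c': matches stack top 'c' => pop. Stack: cbe
  Read 'b': push. Stack: cbeb
Final stack: "cbeb" (length 4)

4


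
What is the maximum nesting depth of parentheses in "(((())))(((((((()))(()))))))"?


Input: "(((())))(((((((()))(()))))))"
Tracking depth:
  Position 0 '(': depth becomes 1
  Position 1 '(': depth becomes 2
  Position 2 '(': depth becomes 3
  Position 3 '(': depth becomes 4
  Position 4 ')': depth becomes 3
  Position 5 ')': depth becomes 2
  Position 6 ')': depth becomes 1
  Position 7 ')': depth becomes 0
  Position 8 '(': depth becomes 1
  Position 9 '(': depth becomes 2
  Position 10 '(': depth becomes 3
  Position 11 '(': depth becomes 4
  Position 12 '(': depth becomes 5
  Position 13 '(': depth becomes 6
  Position 14 '(': depth becomes 7
  Position 15 '(': depth becomes 8
  Position 16 ')': depth becomes 7
  Position 17 ')': depth becomes 6
  Position 18 ')': depth becomes 5
  Position 19 '(': depth becomes 6
  Position 20 '(': depth becomes 7
  Position 21 ')': depth becomes 6
  Position 22 ')': depth becomes 5
  Position 23 ')': depth becomes 4
  Position 24 ')': depth becomes 3
  Position 25 ')': depth becomes 2
  Position 26 ')': depth becomes 1
  Position 27 ')': depth becomes 0
Maximum depth reached: 8

8


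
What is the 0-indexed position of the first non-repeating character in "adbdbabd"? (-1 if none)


Input: adbdbabd
Character frequencies:
  'a': 2
  'b': 3
  'd': 3
Scanning left to right for freq == 1:
  Position 0 ('a'): freq=2, skip
  Position 1 ('d'): freq=3, skip
  Position 2 ('b'): freq=3, skip
  Position 3 ('d'): freq=3, skip
  Position 4 ('b'): freq=3, skip
  Position 5 ('a'): freq=2, skip
  Position 6 ('b'): freq=3, skip
  Position 7 ('d'): freq=3, skip
  No unique character found => answer = -1

-1


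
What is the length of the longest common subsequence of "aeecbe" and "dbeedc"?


LCS of "aeecbe" and "dbeedc"
DP table:
           d    b    e    e    d    c
      0    0    0    0    0    0    0
  a   0    0    0    0    0    0    0
  e   0    0    0    1    1    1    1
  e   0    0    0    1    2    2    2
  c   0    0    0    1    2    2    3
  b   0    0    1    1    2    2    3
  e   0    0    1    2    2    2    3
LCS length = dp[6][6] = 3

3


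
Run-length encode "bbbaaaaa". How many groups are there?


Input: bbbaaaaa
Scanning for consecutive runs:
  Group 1: 'b' x 3 (positions 0-2)
  Group 2: 'a' x 5 (positions 3-7)
Total groups: 2

2


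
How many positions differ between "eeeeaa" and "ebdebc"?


Comparing "eeeeaa" and "ebdebc" position by position:
  Position 0: 'e' vs 'e' => same
  Position 1: 'e' vs 'b' => DIFFER
  Position 2: 'e' vs 'd' => DIFFER
  Position 3: 'e' vs 'e' => same
  Position 4: 'a' vs 'b' => DIFFER
  Position 5: 'a' vs 'c' => DIFFER
Positions that differ: 4

4


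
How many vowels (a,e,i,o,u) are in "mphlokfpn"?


Input: mphlokfpn
Checking each character:
  'm' at position 0: consonant
  'p' at position 1: consonant
  'h' at position 2: consonant
  'l' at position 3: consonant
  'o' at position 4: vowel (running total: 1)
  'k' at position 5: consonant
  'f' at position 6: consonant
  'p' at position 7: consonant
  'n' at position 8: consonant
Total vowels: 1

1


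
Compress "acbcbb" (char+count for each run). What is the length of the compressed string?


Input: acbcbb
Runs:
  'a' x 1 => "a1"
  'c' x 1 => "c1"
  'b' x 1 => "b1"
  'c' x 1 => "c1"
  'b' x 2 => "b2"
Compressed: "a1c1b1c1b2"
Compressed length: 10

10


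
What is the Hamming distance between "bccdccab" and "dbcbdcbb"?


Comparing "bccdccab" and "dbcbdcbb" position by position:
  Position 0: 'b' vs 'd' => differ
  Position 1: 'c' vs 'b' => differ
  Position 2: 'c' vs 'c' => same
  Position 3: 'd' vs 'b' => differ
  Position 4: 'c' vs 'd' => differ
  Position 5: 'c' vs 'c' => same
  Position 6: 'a' vs 'b' => differ
  Position 7: 'b' vs 'b' => same
Total differences (Hamming distance): 5

5


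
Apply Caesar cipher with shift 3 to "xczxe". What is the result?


Caesar cipher: shift "xczxe" by 3
  'x' (pos 23) + 3 = pos 0 = 'a'
  'c' (pos 2) + 3 = pos 5 = 'f'
  'z' (pos 25) + 3 = pos 2 = 'c'
  'x' (pos 23) + 3 = pos 0 = 'a'
  'e' (pos 4) + 3 = pos 7 = 'h'
Result: afcah

afcah


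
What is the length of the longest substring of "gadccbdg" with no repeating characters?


Input: "gadccbdg"
Sliding window (track last position of each char):
  Position 0 ('g'): window [0,0] length 1 -- new best
  Position 1 ('a'): window [0,1] length 2 -- new best
  Position 2 ('d'): window [0,2] length 3 -- new best
  Position 3 ('c'): window [0,3] length 4 -- new best
  Position 4 ('c'): repeat (last at 3), move window start to 4
  Position 4 ('c'): window [4,4] length 1
  Position 5 ('b'): window [4,5] length 2
  Position 6 ('d'): window [4,6] length 3
  Position 7 ('g'): window [4,7] length 4
Longest substring with no repeats: "gadc" with length 4

4


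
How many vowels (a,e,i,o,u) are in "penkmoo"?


Input: penkmoo
Checking each character:
  'p' at position 0: consonant
  'e' at position 1: vowel (running total: 1)
  'n' at position 2: consonant
  'k' at position 3: consonant
  'm' at position 4: consonant
  'o' at position 5: vowel (running total: 2)
  'o' at position 6: vowel (running total: 3)
Total vowels: 3

3


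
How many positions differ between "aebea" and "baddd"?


Comparing "aebea" and "baddd" position by position:
  Position 0: 'a' vs 'b' => DIFFER
  Position 1: 'e' vs 'a' => DIFFER
  Position 2: 'b' vs 'd' => DIFFER
  Position 3: 'e' vs 'd' => DIFFER
  Position 4: 'a' vs 'd' => DIFFER
Positions that differ: 5

5


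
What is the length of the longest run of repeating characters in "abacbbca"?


Input: "abacbbca"
Scanning for longest run:
  Position 1 ('b'): new char, reset run to 1
  Position 2 ('a'): new char, reset run to 1
  Position 3 ('c'): new char, reset run to 1
  Position 4 ('b'): new char, reset run to 1
  Position 5 ('b'): continues run of 'b', length=2
  Position 6 ('c'): new char, reset run to 1
  Position 7 ('a'): new char, reset run to 1
Longest run: 'b' with length 2

2


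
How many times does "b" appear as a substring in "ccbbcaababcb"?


Searching for "b" in "ccbbcaababcb"
Scanning each position:
  Position 0: "c" => no
  Position 1: "c" => no
  Position 2: "b" => MATCH
  Position 3: "b" => MATCH
  Position 4: "c" => no
  Position 5: "a" => no
  Position 6: "a" => no
  Position 7: "b" => MATCH
  Position 8: "a" => no
  Position 9: "b" => MATCH
  Position 10: "c" => no
  Position 11: "b" => MATCH
Total occurrences: 5

5


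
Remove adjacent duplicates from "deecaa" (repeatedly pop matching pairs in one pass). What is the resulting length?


Input: deecaa
Stack-based adjacent duplicate removal:
  Read 'd': push. Stack: d
  Read 'e': push. Stack: de
  Read 'e': matches stack top 'e' => pop. Stack: d
  Read 'c': push. Stack: dc
  Read 'a': push. Stack: dca
  Read 'a': matches stack top 'a' => pop. Stack: dc
Final stack: "dc" (length 2)

2


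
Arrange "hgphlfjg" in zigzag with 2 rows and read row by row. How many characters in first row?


Zigzag "hgphlfjg" into 2 rows:
Placing characters:
  'h' => row 0
  'g' => row 1
  'p' => row 0
  'h' => row 1
  'l' => row 0
  'f' => row 1
  'j' => row 0
  'g' => row 1
Rows:
  Row 0: "hplj"
  Row 1: "ghfg"
First row length: 4

4


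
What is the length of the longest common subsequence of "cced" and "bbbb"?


LCS of "cced" and "bbbb"
DP table:
           b    b    b    b
      0    0    0    0    0
  c   0    0    0    0    0
  c   0    0    0    0    0
  e   0    0    0    0    0
  d   0    0    0    0    0
LCS length = dp[4][4] = 0

0


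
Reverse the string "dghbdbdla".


Input: dghbdbdla
Reading characters right to left:
  Position 8: 'a'
  Position 7: 'l'
  Position 6: 'd'
  Position 5: 'b'
  Position 4: 'd'
  Position 3: 'b'
  Position 2: 'h'
  Position 1: 'g'
  Position 0: 'd'
Reversed: aldbdbhgd

aldbdbhgd


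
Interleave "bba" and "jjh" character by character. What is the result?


Interleaving "bba" and "jjh":
  Position 0: 'b' from first, 'j' from second => "bj"
  Position 1: 'b' from first, 'j' from second => "bj"
  Position 2: 'a' from first, 'h' from second => "ah"
Result: bjbjah

bjbjah


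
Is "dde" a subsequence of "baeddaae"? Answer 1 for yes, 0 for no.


Check if "dde" is a subsequence of "baeddaae"
Greedy scan:
  Position 0 ('b'): no match needed
  Position 1 ('a'): no match needed
  Position 2 ('e'): no match needed
  Position 3 ('d'): matches sub[0] = 'd'
  Position 4 ('d'): matches sub[1] = 'd'
  Position 5 ('a'): no match needed
  Position 6 ('a'): no match needed
  Position 7 ('e'): matches sub[2] = 'e'
All 3 characters matched => is a subsequence

1


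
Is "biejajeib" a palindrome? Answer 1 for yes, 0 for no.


Input: biejajeib
Reversed: biejajeib
  Compare pos 0 ('b') with pos 8 ('b'): match
  Compare pos 1 ('i') with pos 7 ('i'): match
  Compare pos 2 ('e') with pos 6 ('e'): match
  Compare pos 3 ('j') with pos 5 ('j'): match
Result: palindrome

1


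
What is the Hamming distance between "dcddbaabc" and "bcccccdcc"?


Comparing "dcddbaabc" and "bcccccdcc" position by position:
  Position 0: 'd' vs 'b' => differ
  Position 1: 'c' vs 'c' => same
  Position 2: 'd' vs 'c' => differ
  Position 3: 'd' vs 'c' => differ
  Position 4: 'b' vs 'c' => differ
  Position 5: 'a' vs 'c' => differ
  Position 6: 'a' vs 'd' => differ
  Position 7: 'b' vs 'c' => differ
  Position 8: 'c' vs 'c' => same
Total differences (Hamming distance): 7

7


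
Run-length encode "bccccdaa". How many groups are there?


Input: bccccdaa
Scanning for consecutive runs:
  Group 1: 'b' x 1 (positions 0-0)
  Group 2: 'c' x 4 (positions 1-4)
  Group 3: 'd' x 1 (positions 5-5)
  Group 4: 'a' x 2 (positions 6-7)
Total groups: 4

4


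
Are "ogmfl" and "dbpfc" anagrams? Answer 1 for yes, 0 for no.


Strings: "ogmfl", "dbpfc"
Sorted first:  fglmo
Sorted second: bcdfp
Differ at position 0: 'f' vs 'b' => not anagrams

0


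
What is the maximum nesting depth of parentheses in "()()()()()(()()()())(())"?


Input: "()()()()()(()()()())(())"
Tracking depth:
  Position 0 '(': depth becomes 1
  Position 1 ')': depth becomes 0
  Position 2 '(': depth becomes 1
  Position 3 ')': depth becomes 0
  Position 4 '(': depth becomes 1
  Position 5 ')': depth becomes 0
  Position 6 '(': depth becomes 1
  Position 7 ')': depth becomes 0
  Position 8 '(': depth becomes 1
  Position 9 ')': depth becomes 0
  Position 10 '(': depth becomes 1
  Position 11 '(': depth becomes 2
  Position 12 ')': depth becomes 1
  Position 13 '(': depth becomes 2
  Position 14 ')': depth becomes 1
  Position 15 '(': depth becomes 2
  Position 16 ')': depth becomes 1
  Position 17 '(': depth becomes 2
  Position 18 ')': depth becomes 1
  Position 19 ')': depth becomes 0
  Position 20 '(': depth becomes 1
  Position 21 '(': depth becomes 2
  Position 22 ')': depth becomes 1
  Position 23 ')': depth becomes 0
Maximum depth reached: 2

2


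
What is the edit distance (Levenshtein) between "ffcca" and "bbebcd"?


Computing edit distance: "ffcca" -> "bbebcd"
DP table:
           b    b    e    b    c    d
      0    1    2    3    4    5    6
  f   1    1    2    3    4    5    6
  f   2    2    2    3    4    5    6
  c   3    3    3    3    4    4    5
  c   4    4    4    4    4    4    5
  a   5    5    5    5    5    5    5
Edit distance = dp[5][6] = 5

5


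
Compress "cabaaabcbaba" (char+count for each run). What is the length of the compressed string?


Input: cabaaabcbaba
Runs:
  'c' x 1 => "c1"
  'a' x 1 => "a1"
  'b' x 1 => "b1"
  'a' x 3 => "a3"
  'b' x 1 => "b1"
  'c' x 1 => "c1"
  'b' x 1 => "b1"
  'a' x 1 => "a1"
  'b' x 1 => "b1"
  'a' x 1 => "a1"
Compressed: "c1a1b1a3b1c1b1a1b1a1"
Compressed length: 20

20


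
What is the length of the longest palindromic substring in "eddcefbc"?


Input: "eddcefbc"
Checking substrings for palindromes:
  [1:3] "dd" (len 2) => palindrome
Longest palindromic substring: "dd" with length 2

2


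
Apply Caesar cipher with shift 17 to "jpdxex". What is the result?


Caesar cipher: shift "jpdxex" by 17
  'j' (pos 9) + 17 = pos 0 = 'a'
  'p' (pos 15) + 17 = pos 6 = 'g'
  'd' (pos 3) + 17 = pos 20 = 'u'
  'x' (pos 23) + 17 = pos 14 = 'o'
  'e' (pos 4) + 17 = pos 21 = 'v'
  'x' (pos 23) + 17 = pos 14 = 'o'
Result: aguovo

aguovo


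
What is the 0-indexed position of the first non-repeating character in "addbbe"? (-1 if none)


Input: addbbe
Character frequencies:
  'a': 1
  'b': 2
  'd': 2
  'e': 1
Scanning left to right for freq == 1:
  Position 0 ('a'): unique! => answer = 0

0


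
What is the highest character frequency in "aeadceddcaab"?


Input: aeadceddcaab
Character counts:
  'a': 4
  'b': 1
  'c': 2
  'd': 3
  'e': 2
Maximum frequency: 4

4


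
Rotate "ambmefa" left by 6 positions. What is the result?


Input: "ambmefa", rotate left by 6
First 6 characters: "ambmef"
Remaining characters: "a"
Concatenate remaining + first: "a" + "ambmef" = "aambmef"

aambmef


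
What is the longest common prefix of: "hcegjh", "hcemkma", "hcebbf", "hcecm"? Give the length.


Words: hcegjh, hcemkma, hcebbf, hcecm
  Position 0: all 'h' => match
  Position 1: all 'c' => match
  Position 2: all 'e' => match
  Position 3: ('g', 'm', 'b', 'c') => mismatch, stop
LCP = "hce" (length 3)

3


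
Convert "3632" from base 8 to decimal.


Input: "3632" in base 8
Positional expansion:
  Digit '3' (value 3) x 8^3 = 1536
  Digit '6' (value 6) x 8^2 = 384
  Digit '3' (value 3) x 8^1 = 24
  Digit '2' (value 2) x 8^0 = 2
Sum = 1946

1946


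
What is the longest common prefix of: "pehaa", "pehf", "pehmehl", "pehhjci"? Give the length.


Words: pehaa, pehf, pehmehl, pehhjci
  Position 0: all 'p' => match
  Position 1: all 'e' => match
  Position 2: all 'h' => match
  Position 3: ('a', 'f', 'm', 'h') => mismatch, stop
LCP = "peh" (length 3)

3


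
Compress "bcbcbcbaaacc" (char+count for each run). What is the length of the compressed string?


Input: bcbcbcbaaacc
Runs:
  'b' x 1 => "b1"
  'c' x 1 => "c1"
  'b' x 1 => "b1"
  'c' x 1 => "c1"
  'b' x 1 => "b1"
  'c' x 1 => "c1"
  'b' x 1 => "b1"
  'a' x 3 => "a3"
  'c' x 2 => "c2"
Compressed: "b1c1b1c1b1c1b1a3c2"
Compressed length: 18

18


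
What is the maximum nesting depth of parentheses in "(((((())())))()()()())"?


Input: "(((((())())))()()()())"
Tracking depth:
  Position 0 '(': depth becomes 1
  Position 1 '(': depth becomes 2
  Position 2 '(': depth becomes 3
  Position 3 '(': depth becomes 4
  Position 4 '(': depth becomes 5
  Position 5 '(': depth becomes 6
  Position 6 ')': depth becomes 5
  Position 7 ')': depth becomes 4
  Position 8 '(': depth becomes 5
  Position 9 ')': depth becomes 4
  Position 10 ')': depth becomes 3
  Position 11 ')': depth becomes 2
  Position 12 ')': depth becomes 1
  Position 13 '(': depth becomes 2
  Position 14 ')': depth becomes 1
  Position 15 '(': depth becomes 2
  Position 16 ')': depth becomes 1
  Position 17 '(': depth becomes 2
  Position 18 ')': depth becomes 1
  Position 19 '(': depth becomes 2
  Position 20 ')': depth becomes 1
  Position 21 ')': depth becomes 0
Maximum depth reached: 6

6


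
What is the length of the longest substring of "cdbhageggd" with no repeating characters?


Input: "cdbhageggd"
Sliding window (track last position of each char):
  Position 0 ('c'): window [0,0] length 1 -- new best
  Position 1 ('d'): window [0,1] length 2 -- new best
  Position 2 ('b'): window [0,2] length 3 -- new best
  Position 3 ('h'): window [0,3] length 4 -- new best
  Position 4 ('a'): window [0,4] length 5 -- new best
  Position 5 ('g'): window [0,5] length 6 -- new best
  Position 6 ('e'): window [0,6] length 7 -- new best
  Position 7 ('g'): repeat (last at 5), move window start to 6
  Position 7 ('g'): window [6,7] length 2
  Position 8 ('g'): repeat (last at 7), move window start to 8
  Position 8 ('g'): window [8,8] length 1
  Position 9 ('d'): window [8,9] length 2
Longest substring with no repeats: "cdbhage" with length 7

7


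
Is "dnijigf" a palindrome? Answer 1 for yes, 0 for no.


Input: dnijigf
Reversed: fgijind
  Compare pos 0 ('d') with pos 6 ('f'): MISMATCH
  Compare pos 1 ('n') with pos 5 ('g'): MISMATCH
  Compare pos 2 ('i') with pos 4 ('i'): match
Result: not a palindrome

0


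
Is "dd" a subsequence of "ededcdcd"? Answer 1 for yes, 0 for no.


Check if "dd" is a subsequence of "ededcdcd"
Greedy scan:
  Position 0 ('e'): no match needed
  Position 1 ('d'): matches sub[0] = 'd'
  Position 2 ('e'): no match needed
  Position 3 ('d'): matches sub[1] = 'd'
  Position 4 ('c'): no match needed
  Position 5 ('d'): no match needed
  Position 6 ('c'): no match needed
  Position 7 ('d'): no match needed
All 2 characters matched => is a subsequence

1


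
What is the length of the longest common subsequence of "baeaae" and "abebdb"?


LCS of "baeaae" and "abebdb"
DP table:
           a    b    e    b    d    b
      0    0    0    0    0    0    0
  b   0    0    1    1    1    1    1
  a   0    1    1    1    1    1    1
  e   0    1    1    2    2    2    2
  a   0    1    1    2    2    2    2
  a   0    1    1    2    2    2    2
  e   0    1    1    2    2    2    2
LCS length = dp[6][6] = 2

2


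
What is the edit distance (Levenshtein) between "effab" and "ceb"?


Computing edit distance: "effab" -> "ceb"
DP table:
           c    e    b
      0    1    2    3
  e   1    1    1    2
  f   2    2    2    2
  f   3    3    3    3
  a   4    4    4    4
  b   5    5    5    4
Edit distance = dp[5][3] = 4

4


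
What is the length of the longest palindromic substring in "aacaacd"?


Input: "aacaacd"
Checking substrings for palindromes:
  [0:5] "aacaa" (len 5) => palindrome
  [2:6] "caac" (len 4) => palindrome
  [1:4] "aca" (len 3) => palindrome
  [0:2] "aa" (len 2) => palindrome
  [3:5] "aa" (len 2) => palindrome
Longest palindromic substring: "aacaa" with length 5

5


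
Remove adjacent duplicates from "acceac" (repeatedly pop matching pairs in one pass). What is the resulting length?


Input: acceac
Stack-based adjacent duplicate removal:
  Read 'a': push. Stack: a
  Read 'c': push. Stack: ac
  Read 'c': matches stack top 'c' => pop. Stack: a
  Read 'e': push. Stack: ae
  Read 'a': push. Stack: aea
  Read 'c': push. Stack: aeac
Final stack: "aeac" (length 4)

4


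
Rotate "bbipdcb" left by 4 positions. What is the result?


Input: "bbipdcb", rotate left by 4
First 4 characters: "bbip"
Remaining characters: "dcb"
Concatenate remaining + first: "dcb" + "bbip" = "dcbbbip"

dcbbbip


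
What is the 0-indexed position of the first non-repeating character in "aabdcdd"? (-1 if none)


Input: aabdcdd
Character frequencies:
  'a': 2
  'b': 1
  'c': 1
  'd': 3
Scanning left to right for freq == 1:
  Position 0 ('a'): freq=2, skip
  Position 1 ('a'): freq=2, skip
  Position 2 ('b'): unique! => answer = 2

2


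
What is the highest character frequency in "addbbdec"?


Input: addbbdec
Character counts:
  'a': 1
  'b': 2
  'c': 1
  'd': 3
  'e': 1
Maximum frequency: 3

3


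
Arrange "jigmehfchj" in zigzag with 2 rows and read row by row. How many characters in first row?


Zigzag "jigmehfchj" into 2 rows:
Placing characters:
  'j' => row 0
  'i' => row 1
  'g' => row 0
  'm' => row 1
  'e' => row 0
  'h' => row 1
  'f' => row 0
  'c' => row 1
  'h' => row 0
  'j' => row 1
Rows:
  Row 0: "jgefh"
  Row 1: "imhcj"
First row length: 5

5


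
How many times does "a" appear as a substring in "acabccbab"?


Searching for "a" in "acabccbab"
Scanning each position:
  Position 0: "a" => MATCH
  Position 1: "c" => no
  Position 2: "a" => MATCH
  Position 3: "b" => no
  Position 4: "c" => no
  Position 5: "c" => no
  Position 6: "b" => no
  Position 7: "a" => MATCH
  Position 8: "b" => no
Total occurrences: 3

3


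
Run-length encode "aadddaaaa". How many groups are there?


Input: aadddaaaa
Scanning for consecutive runs:
  Group 1: 'a' x 2 (positions 0-1)
  Group 2: 'd' x 3 (positions 2-4)
  Group 3: 'a' x 4 (positions 5-8)
Total groups: 3

3


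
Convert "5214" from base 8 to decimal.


Input: "5214" in base 8
Positional expansion:
  Digit '5' (value 5) x 8^3 = 2560
  Digit '2' (value 2) x 8^2 = 128
  Digit '1' (value 1) x 8^1 = 8
  Digit '4' (value 4) x 8^0 = 4
Sum = 2700

2700


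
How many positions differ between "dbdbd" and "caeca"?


Comparing "dbdbd" and "caeca" position by position:
  Position 0: 'd' vs 'c' => DIFFER
  Position 1: 'b' vs 'a' => DIFFER
  Position 2: 'd' vs 'e' => DIFFER
  Position 3: 'b' vs 'c' => DIFFER
  Position 4: 'd' vs 'a' => DIFFER
Positions that differ: 5

5


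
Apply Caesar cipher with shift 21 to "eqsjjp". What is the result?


Caesar cipher: shift "eqsjjp" by 21
  'e' (pos 4) + 21 = pos 25 = 'z'
  'q' (pos 16) + 21 = pos 11 = 'l'
  's' (pos 18) + 21 = pos 13 = 'n'
  'j' (pos 9) + 21 = pos 4 = 'e'
  'j' (pos 9) + 21 = pos 4 = 'e'
  'p' (pos 15) + 21 = pos 10 = 'k'
Result: zlneek

zlneek


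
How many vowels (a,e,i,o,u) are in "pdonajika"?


Input: pdonajika
Checking each character:
  'p' at position 0: consonant
  'd' at position 1: consonant
  'o' at position 2: vowel (running total: 1)
  'n' at position 3: consonant
  'a' at position 4: vowel (running total: 2)
  'j' at position 5: consonant
  'i' at position 6: vowel (running total: 3)
  'k' at position 7: consonant
  'a' at position 8: vowel (running total: 4)
Total vowels: 4

4
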